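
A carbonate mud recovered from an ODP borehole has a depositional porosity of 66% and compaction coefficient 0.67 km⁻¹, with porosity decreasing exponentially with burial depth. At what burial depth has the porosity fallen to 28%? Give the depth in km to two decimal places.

1.28 km

Invert Athy's law: d = ln(n₀/n) / k
d = ln(0.66/0.28) / 0.67 = ln(2.357) / 0.67 = 0.8575 / 0.67 = 1.280 km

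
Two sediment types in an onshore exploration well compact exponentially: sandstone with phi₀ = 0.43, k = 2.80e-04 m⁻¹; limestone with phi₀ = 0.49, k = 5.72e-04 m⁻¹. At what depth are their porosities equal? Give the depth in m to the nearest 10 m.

Working in km (1 km = 1000 m; k in km⁻¹ = k in m⁻¹ × 1000):
Set phi₀ₐ e^(−kₐZ) = phi₀ᵦ e^(−kᵦZ) ⇒ ln(phi₀ₐ/phi₀ᵦ) = (kₐ − kᵦ)·Z
Z = ln(0.43/0.49) / (0.28 − 0.572) = -0.1306 / -0.292 = 0.447 km

450 m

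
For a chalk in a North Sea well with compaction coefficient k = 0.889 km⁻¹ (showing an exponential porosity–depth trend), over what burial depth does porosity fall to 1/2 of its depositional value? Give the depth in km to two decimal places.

n/n₀ = 1/2 ⇒ exp(−k·Z) = 1/2 ⇒ Z = ln(2) / k
Z = 0.6931 / 0.889 = 0.780 km

0.78 km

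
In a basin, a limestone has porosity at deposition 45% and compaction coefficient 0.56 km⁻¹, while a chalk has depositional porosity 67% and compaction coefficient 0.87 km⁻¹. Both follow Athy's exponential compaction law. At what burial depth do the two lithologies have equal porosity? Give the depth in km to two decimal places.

Set φ₀ₐ e^(−cₐz) = φ₀ᵦ e^(−cᵦz) ⇒ ln(φ₀ₐ/φ₀ᵦ) = (cₐ − cᵦ)·z
z = ln(0.45/0.67) / (0.56 − 0.87) = -0.3980 / -0.31 = 1.284 km

1.28 km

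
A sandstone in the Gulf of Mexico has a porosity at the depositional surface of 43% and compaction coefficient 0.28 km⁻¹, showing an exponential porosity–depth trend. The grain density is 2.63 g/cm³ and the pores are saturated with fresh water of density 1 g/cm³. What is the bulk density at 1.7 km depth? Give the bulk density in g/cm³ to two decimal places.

Porosity at depth: φ = 0.43·exp(−0.28×1.7) = 0.43×0.6213 = 0.2671
Bulk density: ρ_b = (1−φ)ρ_g + φ·ρ_f = 0.7329×2.63 + 0.2671×1
       = 1.927 + 0.267 = 2.195 g/cm³

2.19 g/cm³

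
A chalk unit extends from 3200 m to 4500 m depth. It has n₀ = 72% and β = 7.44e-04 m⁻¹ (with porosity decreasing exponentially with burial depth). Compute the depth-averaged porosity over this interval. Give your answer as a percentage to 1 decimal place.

Working in km (1 km = 1000 m; β in km⁻¹ = β in m⁻¹ × 1000):
⟨n⟩ = (1/(z₂−z₁)) ∫ n₀ e^(−βz) dz = n₀·(e^(−β·z₁) − e^(−β·z₂)) / (β·(z₂−z₁))
e^(−0.744×3.2) = 0.0925; e^(−0.744×4.5) = 0.0352
⟨n⟩ = 0.72 × (0.0925 − 0.0352) / (0.744 × 1.3) = 0.72 × 0.0593 = 0.0427

4.3%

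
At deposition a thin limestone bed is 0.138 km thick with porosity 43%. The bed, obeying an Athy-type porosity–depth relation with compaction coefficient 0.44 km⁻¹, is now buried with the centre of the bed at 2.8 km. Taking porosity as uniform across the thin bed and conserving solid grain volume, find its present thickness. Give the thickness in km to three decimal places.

Porosity at 2.8 km: φ = 0.43·exp(−0.44×2.8) = 0.1254
Solid-volume conservation: h(1−φ) = h₀(1−φ₀) ⇒ h = h₀·(1−φ₀)/(1−φ)
h = 0.138 × (1 − 0.43)/(1 − 0.1254) = 0.138 × 0.6518 = 0.0899 km

0.090 km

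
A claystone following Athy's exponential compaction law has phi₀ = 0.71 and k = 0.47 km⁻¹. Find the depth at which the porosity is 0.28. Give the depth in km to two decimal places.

1.98 km

Invert Athy's law: Z = ln(phi₀/phi) / k
Z = ln(0.71/0.28) / 0.47 = ln(2.536) / 0.47 = 0.9305 / 0.47 = 1.980 km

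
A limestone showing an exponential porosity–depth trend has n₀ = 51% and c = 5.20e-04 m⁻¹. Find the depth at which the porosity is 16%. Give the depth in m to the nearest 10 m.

2230 m

Working in km (1 km = 1000 m; c in km⁻¹ = c in m⁻¹ × 1000):
Invert Athy's law: z = ln(n₀/n) / c
z = ln(0.51/0.16) / 0.52 = ln(3.188) / 0.52 = 1.1592 / 0.52 = 2.229 km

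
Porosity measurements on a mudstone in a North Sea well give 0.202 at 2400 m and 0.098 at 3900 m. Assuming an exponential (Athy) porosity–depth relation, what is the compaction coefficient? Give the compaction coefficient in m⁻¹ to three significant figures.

0.000482 m⁻¹

Working in km (1 km = 1000 m; c in km⁻¹ = c in m⁻¹ × 1000):
Athy: n(Z) = n₀ e^(−cZ) ⇒ n₁/n₂ = e^{c(Z₂−Z₁)} ⇒ c = ln(n₁/n₂)/(Z₂−Z₁)
c = ln(0.202/0.098) / (3.9 − 2.4) = ln(2.061) / 1.5 = 0.7233 / 1.5 = 0.4822 km⁻¹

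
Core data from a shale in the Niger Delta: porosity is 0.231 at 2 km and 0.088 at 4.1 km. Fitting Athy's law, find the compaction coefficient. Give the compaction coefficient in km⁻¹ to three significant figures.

Athy: φ(z) = φ₀ e^(−cz) ⇒ φ₁/φ₂ = e^{c(z₂−z₁)} ⇒ c = ln(φ₁/φ₂)/(z₂−z₁)
c = ln(0.231/0.088) / (4.1 − 2) = ln(2.625) / 2.1 = 0.9651 / 2.1 = 0.4596 km⁻¹

0.460 km⁻¹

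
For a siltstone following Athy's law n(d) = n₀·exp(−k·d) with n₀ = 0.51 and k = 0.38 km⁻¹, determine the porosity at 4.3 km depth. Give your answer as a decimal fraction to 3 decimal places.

n = n₀·exp(−k·d) = 0.51 × exp(−0.38 × 4.3) = 0.51 × exp(−1.634)
  = 0.51 × 0.1951 = 0.0995

0.100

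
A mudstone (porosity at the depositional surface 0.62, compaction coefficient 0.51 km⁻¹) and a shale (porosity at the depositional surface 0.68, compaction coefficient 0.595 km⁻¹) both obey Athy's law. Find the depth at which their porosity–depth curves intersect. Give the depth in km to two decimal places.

Set phi₀ₐ e^(−kₐz) = phi₀ᵦ e^(−kᵦz) ⇒ ln(phi₀ₐ/phi₀ᵦ) = (kₐ − kᵦ)·z
z = ln(0.62/0.68) / (0.51 − 0.595) = -0.0924 / -0.085 = 1.087 km

1.09 km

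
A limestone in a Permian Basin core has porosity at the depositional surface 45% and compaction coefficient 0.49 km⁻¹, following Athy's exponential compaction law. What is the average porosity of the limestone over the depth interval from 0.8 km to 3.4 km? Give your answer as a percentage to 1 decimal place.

⟨φ⟩ = (1/(Z₂−Z₁)) ∫ φ₀ e^(−cZ) dZ = φ₀·(e^(−c·Z₁) − e^(−c·Z₂)) / (c·(Z₂−Z₁))
e^(−0.49×0.8) = 0.6757; e^(−0.49×3.4) = 0.1890
⟨φ⟩ = 0.45 × (0.6757 − 0.1890) / (0.49 × 2.6) = 0.45 × 0.3820 = 0.1719

17.2%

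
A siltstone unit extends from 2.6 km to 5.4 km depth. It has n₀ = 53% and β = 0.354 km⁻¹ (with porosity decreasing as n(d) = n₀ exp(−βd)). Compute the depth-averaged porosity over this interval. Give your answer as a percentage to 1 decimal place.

⟨n⟩ = (1/(d₂−d₁)) ∫ n₀ e^(−βd) dd = n₀·(e^(−β·d₁) − e^(−β·d₂)) / (β·(d₂−d₁))
e^(−0.354×2.6) = 0.3984; e^(−0.354×5.4) = 0.1478
⟨n⟩ = 0.53 × (0.3984 − 0.1478) / (0.354 × 2.8) = 0.53 × 0.2527 = 0.1340

13.4%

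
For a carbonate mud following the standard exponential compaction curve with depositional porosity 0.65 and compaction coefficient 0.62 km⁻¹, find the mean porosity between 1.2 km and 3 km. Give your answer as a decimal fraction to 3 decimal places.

⟨n⟩ = (1/(Z₂−Z₁)) ∫ n₀ e^(−cZ) dZ = n₀·(e^(−c·Z₁) − e^(−c·Z₂)) / (c·(Z₂−Z₁))
e^(−0.62×1.2) = 0.4752; e^(−0.62×3) = 0.1557
⟨n⟩ = 0.65 × (0.4752 − 0.1557) / (0.62 × 1.8) = 0.65 × 0.2863 = 0.1861

0.186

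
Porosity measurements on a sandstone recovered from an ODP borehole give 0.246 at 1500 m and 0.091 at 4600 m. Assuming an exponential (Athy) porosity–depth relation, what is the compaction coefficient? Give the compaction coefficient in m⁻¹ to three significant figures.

0.000321 m⁻¹

Working in km (1 km = 1000 m; k in km⁻¹ = k in m⁻¹ × 1000):
Athy: n(Z) = n₀ e^(−kZ) ⇒ n₁/n₂ = e^{k(Z₂−Z₁)} ⇒ k = ln(n₁/n₂)/(Z₂−Z₁)
k = ln(0.246/0.091) / (4.6 − 1.5) = ln(2.703) / 3.1 = 0.9945 / 3.1 = 0.3208 km⁻¹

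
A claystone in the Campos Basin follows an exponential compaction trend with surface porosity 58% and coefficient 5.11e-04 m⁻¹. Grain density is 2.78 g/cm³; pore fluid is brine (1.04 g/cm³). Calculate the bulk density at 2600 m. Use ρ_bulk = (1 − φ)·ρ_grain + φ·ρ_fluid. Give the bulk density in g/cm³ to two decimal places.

Working in km (1 km = 1000 m; k in km⁻¹ = k in m⁻¹ × 1000):
Porosity at depth: φ = 0.58·exp(−0.511×2.6) = 0.58×0.2648 = 0.1536
Bulk density: ρ_b = (1−φ)ρ_g + φ·ρ_f = 0.8464×2.78 + 0.1536×1.04
       = 2.353 + 0.160 = 2.513 g/cm³

2.51 g/cm³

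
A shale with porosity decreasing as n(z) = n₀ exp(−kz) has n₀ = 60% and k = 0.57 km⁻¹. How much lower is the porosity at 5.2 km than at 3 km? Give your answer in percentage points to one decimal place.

7.8 percentage points

n(3) = 0.6·e^(−0.57×3) = 0.1085
n(5.2) = 0.6·e^(−0.57×5.2) = 0.0310
Δn = 0.1085 − 0.0310 = 0.0776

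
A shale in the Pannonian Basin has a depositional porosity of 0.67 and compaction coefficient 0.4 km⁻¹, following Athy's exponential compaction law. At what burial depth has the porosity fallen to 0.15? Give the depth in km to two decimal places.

3.74 km

Invert Athy's law: z = ln(φ₀/φ) / β
z = ln(0.67/0.15) / 0.4 = ln(4.467) / 0.4 = 1.4966 / 0.4 = 3.742 km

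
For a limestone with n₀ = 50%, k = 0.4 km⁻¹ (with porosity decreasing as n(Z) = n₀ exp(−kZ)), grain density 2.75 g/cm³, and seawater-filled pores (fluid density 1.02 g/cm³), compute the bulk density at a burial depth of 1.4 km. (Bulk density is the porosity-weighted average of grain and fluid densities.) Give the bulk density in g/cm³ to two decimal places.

2.26 g/cm³

Porosity at depth: n = 0.5·exp(−0.4×1.4) = 0.5×0.5712 = 0.2856
Bulk density: ρ_b = (1−n)ρ_g + n·ρ_f = 0.7144×2.75 + 0.2856×1.02
       = 1.965 + 0.291 = 2.256 g/cm³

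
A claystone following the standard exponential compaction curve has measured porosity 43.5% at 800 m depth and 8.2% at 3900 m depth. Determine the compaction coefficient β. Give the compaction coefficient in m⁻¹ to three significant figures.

Working in km (1 km = 1000 m; β in km⁻¹ = β in m⁻¹ × 1000):
Athy: φ(d) = φ₀ e^(−βd) ⇒ φ₁/φ₂ = e^{β(d₂−d₁)} ⇒ β = ln(φ₁/φ₂)/(d₂−d₁)
β = ln(0.435/0.082) / (3.9 − 0.8) = ln(5.305) / 3.1 = 1.6686 / 3.1 = 0.5383 km⁻¹

0.000538 m⁻¹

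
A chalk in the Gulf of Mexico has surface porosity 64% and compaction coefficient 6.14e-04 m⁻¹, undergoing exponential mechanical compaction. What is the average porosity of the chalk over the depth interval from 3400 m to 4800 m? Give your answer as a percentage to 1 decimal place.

5.3%

Working in km (1 km = 1000 m; β in km⁻¹ = β in m⁻¹ × 1000):
⟨φ⟩ = (1/(d₂−d₁)) ∫ φ₀ e^(−βd) dd = φ₀·(e^(−β·d₁) − e^(−β·d₂)) / (β·(d₂−d₁))
e^(−0.614×3.4) = 0.1240; e^(−0.614×4.8) = 0.0525
⟨φ⟩ = 0.64 × (0.1240 − 0.0525) / (0.614 × 1.4) = 0.64 × 0.0832 = 0.0532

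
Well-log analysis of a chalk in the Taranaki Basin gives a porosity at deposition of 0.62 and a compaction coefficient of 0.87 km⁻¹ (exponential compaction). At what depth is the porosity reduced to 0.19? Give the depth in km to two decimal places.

1.36 km

Invert Athy's law: Z = ln(φ₀/φ) / β
Z = ln(0.62/0.19) / 0.87 = ln(3.263) / 0.87 = 1.1827 / 0.87 = 1.359 km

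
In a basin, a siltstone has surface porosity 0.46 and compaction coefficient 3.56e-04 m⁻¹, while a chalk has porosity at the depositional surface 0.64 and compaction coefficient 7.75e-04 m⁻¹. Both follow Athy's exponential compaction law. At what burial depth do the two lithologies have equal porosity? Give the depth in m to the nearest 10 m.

Working in km (1 km = 1000 m; k in km⁻¹ = k in m⁻¹ × 1000):
Set φ₀ₐ e^(−kₐd) = φ₀ᵦ e^(−kᵦd) ⇒ ln(φ₀ₐ/φ₀ᵦ) = (kₐ − kᵦ)·d
d = ln(0.46/0.64) / (0.356 − 0.775) = -0.3302 / -0.419 = 0.788 km

790 m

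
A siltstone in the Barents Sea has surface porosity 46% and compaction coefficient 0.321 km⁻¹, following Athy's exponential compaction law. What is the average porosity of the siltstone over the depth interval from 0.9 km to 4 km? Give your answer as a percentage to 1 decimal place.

⟨phi⟩ = (1/(z₂−z₁)) ∫ phi₀ e^(−βz) dz = phi₀·(e^(−β·z₁) − e^(−β·z₂)) / (β·(z₂−z₁))
e^(−0.321×0.9) = 0.7491; e^(−0.321×4) = 0.2769
⟨phi⟩ = 0.46 × (0.7491 − 0.2769) / (0.321 × 3.1) = 0.46 × 0.4745 = 0.2183

21.8%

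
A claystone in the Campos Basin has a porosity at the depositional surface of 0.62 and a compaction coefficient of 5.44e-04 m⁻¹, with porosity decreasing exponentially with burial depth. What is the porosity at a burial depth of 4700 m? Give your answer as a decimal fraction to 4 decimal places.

0.0481

Working in km (1 km = 1000 m; c in km⁻¹ = c in m⁻¹ × 1000):
phi = phi₀·exp(−c·Z) = 0.62 × exp(−0.544 × 4.7) = 0.62 × exp(−2.557)
  = 0.62 × 0.0776 = 0.0481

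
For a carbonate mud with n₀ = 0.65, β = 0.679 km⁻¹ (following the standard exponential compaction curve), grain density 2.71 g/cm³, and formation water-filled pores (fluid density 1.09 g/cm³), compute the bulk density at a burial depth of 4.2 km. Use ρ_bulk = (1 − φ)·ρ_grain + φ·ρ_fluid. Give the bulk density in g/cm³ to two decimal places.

2.65 g/cm³

Porosity at depth: n = 0.65·exp(−0.679×4.2) = 0.65×0.0577 = 0.0375
Bulk density: ρ_b = (1−n)ρ_g + n·ρ_f = 0.9625×2.71 + 0.0375×1.09
       = 2.608 + 0.041 = 2.649 g/cm³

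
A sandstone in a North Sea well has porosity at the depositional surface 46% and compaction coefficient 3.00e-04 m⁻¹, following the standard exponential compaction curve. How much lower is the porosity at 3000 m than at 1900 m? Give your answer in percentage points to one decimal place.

Working in km (1 km = 1000 m; k in km⁻¹ = k in m⁻¹ × 1000):
φ(1.9) = 0.46·e^(−0.3×1.9) = 0.2601
φ(3) = 0.46·e^(−0.3×3) = 0.1870
Δφ = 0.2601 − 0.1870 = 0.0731

7.3 percentage points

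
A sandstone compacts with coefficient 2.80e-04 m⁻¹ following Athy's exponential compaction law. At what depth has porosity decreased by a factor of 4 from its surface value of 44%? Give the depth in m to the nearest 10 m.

4950 m

Working in km (1 km = 1000 m; k in km⁻¹ = k in m⁻¹ × 1000):
n/n₀ = 1/4 ⇒ exp(−k·Z) = 1/4 ⇒ Z = ln(4) / k
Z = 1.3863 / 0.28 = 4.951 km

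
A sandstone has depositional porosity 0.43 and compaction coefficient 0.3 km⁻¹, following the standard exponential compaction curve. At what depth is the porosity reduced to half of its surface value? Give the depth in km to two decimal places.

φ/φ₀ = 1/2 ⇒ exp(−c·d) = 1/2 ⇒ d = ln(2) / c
d = 0.6931 / 0.3 = 2.310 km

2.31 km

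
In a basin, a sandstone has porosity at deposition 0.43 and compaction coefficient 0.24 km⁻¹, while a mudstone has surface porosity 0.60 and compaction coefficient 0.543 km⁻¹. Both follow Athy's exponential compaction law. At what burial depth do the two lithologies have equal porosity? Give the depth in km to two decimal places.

Set φ₀ₐ e^(−βₐz) = φ₀ᵦ e^(−βᵦz) ⇒ ln(φ₀ₐ/φ₀ᵦ) = (βₐ − βᵦ)·z
z = ln(0.43/0.6) / (0.24 − 0.543) = -0.3331 / -0.303 = 1.099 km

1.10 km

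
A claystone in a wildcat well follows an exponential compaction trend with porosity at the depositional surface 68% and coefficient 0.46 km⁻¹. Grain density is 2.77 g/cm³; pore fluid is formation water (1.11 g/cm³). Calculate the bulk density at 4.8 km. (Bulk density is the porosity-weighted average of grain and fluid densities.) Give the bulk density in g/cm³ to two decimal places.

Porosity at depth: phi = 0.68·exp(−0.46×4.8) = 0.68×0.1099 = 0.0747
Bulk density: ρ_b = (1−phi)ρ_g + phi·ρ_f = 0.9253×2.77 + 0.0747×1.11
       = 2.563 + 0.083 = 2.646 g/cm³

2.65 g/cm³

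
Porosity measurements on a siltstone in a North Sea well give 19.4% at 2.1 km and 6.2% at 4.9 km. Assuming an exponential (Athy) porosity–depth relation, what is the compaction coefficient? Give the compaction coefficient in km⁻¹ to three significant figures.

0.407 km⁻¹

Athy: n(d) = n₀ e^(−kd) ⇒ n₁/n₂ = e^{k(d₂−d₁)} ⇒ k = ln(n₁/n₂)/(d₂−d₁)
k = ln(0.194/0.062) / (4.9 − 2.1) = ln(3.129) / 2.8 = 1.1407 / 2.8 = 0.4074 km⁻¹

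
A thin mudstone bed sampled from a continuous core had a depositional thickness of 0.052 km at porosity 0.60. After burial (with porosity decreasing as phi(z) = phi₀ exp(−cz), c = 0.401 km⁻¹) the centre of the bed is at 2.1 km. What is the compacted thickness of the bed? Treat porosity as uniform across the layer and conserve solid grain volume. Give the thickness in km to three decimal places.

Porosity at 2.1 km: phi = 0.6·exp(−0.401×2.1) = 0.2585
Solid-volume conservation: h(1−phi) = h₀(1−phi₀) ⇒ h = h₀·(1−phi₀)/(1−phi)
h = 0.052 × (1 − 0.6)/(1 − 0.2585) = 0.052 × 0.5394 = 0.0281 km

0.028 km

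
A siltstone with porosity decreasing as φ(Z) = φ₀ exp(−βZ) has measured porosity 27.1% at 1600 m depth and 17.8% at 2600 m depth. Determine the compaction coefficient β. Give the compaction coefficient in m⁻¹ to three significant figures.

Working in km (1 km = 1000 m; β in km⁻¹ = β in m⁻¹ × 1000):
Athy: φ(Z) = φ₀ e^(−βZ) ⇒ φ₁/φ₂ = e^{β(Z₂−Z₁)} ⇒ β = ln(φ₁/φ₂)/(Z₂−Z₁)
β = ln(0.271/0.178) / (2.6 − 1.6) = ln(1.522) / 1 = 0.4203 / 1 = 0.4203 km⁻¹

0.000420 m⁻¹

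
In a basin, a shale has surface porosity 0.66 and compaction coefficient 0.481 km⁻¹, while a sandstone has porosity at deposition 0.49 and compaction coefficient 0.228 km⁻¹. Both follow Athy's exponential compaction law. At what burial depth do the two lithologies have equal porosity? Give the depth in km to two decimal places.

Set n₀ₐ e^(−kₐz) = n₀ᵦ e^(−kᵦz) ⇒ ln(n₀ₐ/n₀ᵦ) = (kₐ − kᵦ)·z
z = ln(0.66/0.49) / (0.481 − 0.228) = 0.2978 / 0.253 = 1.177 km

1.18 km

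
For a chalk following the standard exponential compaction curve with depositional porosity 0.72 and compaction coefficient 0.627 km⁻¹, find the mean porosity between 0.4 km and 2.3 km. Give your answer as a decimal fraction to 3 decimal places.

⟨n⟩ = (1/(d₂−d₁)) ∫ n₀ e^(−βd) dd = n₀·(e^(−β·d₁) − e^(−β·d₂)) / (β·(d₂−d₁))
e^(−0.627×0.4) = 0.7782; e^(−0.627×2.3) = 0.2364
⟨n⟩ = 0.72 × (0.7782 − 0.2364) / (0.627 × 1.9) = 0.72 × 0.4548 = 0.3274

0.327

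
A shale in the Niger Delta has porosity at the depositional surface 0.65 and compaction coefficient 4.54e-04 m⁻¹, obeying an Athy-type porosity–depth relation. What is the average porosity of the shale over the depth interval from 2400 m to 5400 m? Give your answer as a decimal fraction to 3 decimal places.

Working in km (1 km = 1000 m; c in km⁻¹ = c in m⁻¹ × 1000):
⟨n⟩ = (1/(z₂−z₁)) ∫ n₀ e^(−cz) dz = n₀·(e^(−c·z₁) − e^(−c·z₂)) / (c·(z₂−z₁))
e^(−0.454×2.4) = 0.3364; e^(−0.454×5.4) = 0.0862
⟨n⟩ = 0.65 × (0.3364 − 0.0862) / (0.454 × 3) = 0.65 × 0.1837 = 0.1194

0.119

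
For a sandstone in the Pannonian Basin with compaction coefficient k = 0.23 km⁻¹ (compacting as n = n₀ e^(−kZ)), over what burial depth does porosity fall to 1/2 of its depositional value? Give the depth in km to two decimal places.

n/n₀ = 1/2 ⇒ exp(−k·Z) = 1/2 ⇒ Z = ln(2) / k
Z = 0.6931 / 0.23 = 3.014 km

3.01 km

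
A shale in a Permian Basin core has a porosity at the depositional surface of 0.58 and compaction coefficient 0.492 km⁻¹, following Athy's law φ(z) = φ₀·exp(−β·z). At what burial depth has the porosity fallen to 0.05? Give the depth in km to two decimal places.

4.98 km

Invert Athy's law: z = ln(φ₀/φ) / β
z = ln(0.58/0.05) / 0.492 = ln(11.6) / 0.492 = 2.4510 / 0.492 = 4.982 km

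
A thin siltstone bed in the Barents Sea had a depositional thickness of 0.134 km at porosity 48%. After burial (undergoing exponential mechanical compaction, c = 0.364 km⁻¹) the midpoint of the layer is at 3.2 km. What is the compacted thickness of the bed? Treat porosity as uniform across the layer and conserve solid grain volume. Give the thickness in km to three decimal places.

Porosity at 3.2 km: n = 0.48·exp(−0.364×3.2) = 0.1498
Solid-volume conservation: h(1−n) = h₀(1−n₀) ⇒ h = h₀·(1−n₀)/(1−n)
h = 0.134 × (1 − 0.48)/(1 − 0.1498) = 0.134 × 0.6116 = 0.0820 km

0.082 km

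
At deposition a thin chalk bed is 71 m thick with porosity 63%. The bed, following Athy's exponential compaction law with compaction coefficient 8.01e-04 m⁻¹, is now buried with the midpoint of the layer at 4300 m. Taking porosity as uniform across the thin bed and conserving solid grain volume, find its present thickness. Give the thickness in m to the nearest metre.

Working in km (1 km = 1000 m; c in km⁻¹ = c in m⁻¹ × 1000):
Porosity at 4.3 km: φ = 0.63·exp(−0.801×4.3) = 0.0201
Solid-volume conservation: h(1−φ) = h₀(1−φ₀) ⇒ h = h₀·(1−φ₀)/(1−φ)
h = 0.071 × (1 − 0.63)/(1 − 0.0201) = 0.071 × 0.3776 = 0.0268 km

27 m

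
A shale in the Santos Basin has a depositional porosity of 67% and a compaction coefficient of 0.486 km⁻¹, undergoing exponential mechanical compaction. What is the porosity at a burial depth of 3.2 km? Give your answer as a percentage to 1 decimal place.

14.1%

φ = φ₀·exp(−β·d) = 0.67 × exp(−0.486 × 3.2) = 0.67 × exp(−1.555)
  = 0.67 × 0.2111 = 0.1415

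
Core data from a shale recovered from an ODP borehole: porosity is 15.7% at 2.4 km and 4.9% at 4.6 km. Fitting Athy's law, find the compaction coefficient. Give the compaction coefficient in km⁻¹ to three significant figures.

Athy: φ(d) = φ₀ e^(−kd) ⇒ φ₁/φ₂ = e^{k(d₂−d₁)} ⇒ k = ln(φ₁/φ₂)/(d₂−d₁)
k = ln(0.157/0.049) / (4.6 − 2.4) = ln(3.204) / 2.2 = 1.1644 / 2.2 = 0.5293 km⁻¹

0.529 km⁻¹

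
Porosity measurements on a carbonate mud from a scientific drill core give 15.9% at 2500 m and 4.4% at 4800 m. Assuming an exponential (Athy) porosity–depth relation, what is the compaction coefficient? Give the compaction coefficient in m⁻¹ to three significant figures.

Working in km (1 km = 1000 m; β in km⁻¹ = β in m⁻¹ × 1000):
Athy: n(z) = n₀ e^(−βz) ⇒ n₁/n₂ = e^{β(z₂−z₁)} ⇒ β = ln(n₁/n₂)/(z₂−z₁)
β = ln(0.159/0.044) / (4.8 − 2.5) = ln(3.614) / 2.3 = 1.2847 / 2.3 = 0.5586 km⁻¹

0.000559 m⁻¹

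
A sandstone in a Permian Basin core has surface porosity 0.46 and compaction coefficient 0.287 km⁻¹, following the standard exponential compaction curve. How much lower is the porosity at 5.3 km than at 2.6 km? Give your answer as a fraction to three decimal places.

phi(2.6) = 0.46·e^(−0.287×2.6) = 0.2181
phi(5.3) = 0.46·e^(−0.287×5.3) = 0.1005
Δphi = 0.2181 − 0.1005 = 0.1176

0.118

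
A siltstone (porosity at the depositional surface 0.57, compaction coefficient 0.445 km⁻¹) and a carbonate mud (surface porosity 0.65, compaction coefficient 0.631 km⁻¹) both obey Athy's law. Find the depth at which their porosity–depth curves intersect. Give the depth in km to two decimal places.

Set phi₀ₐ e^(−cₐz) = phi₀ᵦ e^(−cᵦz) ⇒ ln(phi₀ₐ/phi₀ᵦ) = (cₐ − cᵦ)·z
z = ln(0.57/0.65) / (0.445 − 0.631) = -0.1313 / -0.186 = 0.706 km

0.71 km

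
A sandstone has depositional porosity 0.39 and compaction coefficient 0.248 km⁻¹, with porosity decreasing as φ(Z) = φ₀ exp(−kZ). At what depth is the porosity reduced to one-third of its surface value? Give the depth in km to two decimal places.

4.43 km

φ/φ₀ = 1/3 ⇒ exp(−k·Z) = 1/3 ⇒ Z = ln(3) / k
Z = 1.0986 / 0.248 = 4.430 km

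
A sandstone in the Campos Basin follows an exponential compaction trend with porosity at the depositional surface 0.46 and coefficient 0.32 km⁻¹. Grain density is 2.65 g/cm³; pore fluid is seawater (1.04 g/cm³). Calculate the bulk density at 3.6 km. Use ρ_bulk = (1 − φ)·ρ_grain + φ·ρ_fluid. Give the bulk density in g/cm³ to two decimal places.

2.42 g/cm³

Porosity at depth: n = 0.46·exp(−0.32×3.6) = 0.46×0.3160 = 0.1454
Bulk density: ρ_b = (1−n)ρ_g + n·ρ_f = 0.8546×2.65 + 0.1454×1.04
       = 2.265 + 0.151 = 2.416 g/cm³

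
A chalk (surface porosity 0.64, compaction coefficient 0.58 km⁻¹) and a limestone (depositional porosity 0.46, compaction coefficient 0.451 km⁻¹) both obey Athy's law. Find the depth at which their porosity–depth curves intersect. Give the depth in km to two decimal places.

2.56 km

Set φ₀ₐ e^(−βₐd) = φ₀ᵦ e^(−βᵦd) ⇒ ln(φ₀ₐ/φ₀ᵦ) = (βₐ − βᵦ)·d
d = ln(0.64/0.46) / (0.58 − 0.451) = 0.3302 / 0.129 = 2.560 km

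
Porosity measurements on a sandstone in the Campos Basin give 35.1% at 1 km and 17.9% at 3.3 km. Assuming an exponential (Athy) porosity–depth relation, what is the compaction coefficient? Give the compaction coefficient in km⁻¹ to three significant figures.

Athy: phi(z) = phi₀ e^(−kz) ⇒ phi₁/phi₂ = e^{k(z₂−z₁)} ⇒ k = ln(phi₁/phi₂)/(z₂−z₁)
k = ln(0.351/0.179) / (3.3 − 1) = ln(1.961) / 2.3 = 0.6734 / 2.3 = 0.2928 km⁻¹

0.293 km⁻¹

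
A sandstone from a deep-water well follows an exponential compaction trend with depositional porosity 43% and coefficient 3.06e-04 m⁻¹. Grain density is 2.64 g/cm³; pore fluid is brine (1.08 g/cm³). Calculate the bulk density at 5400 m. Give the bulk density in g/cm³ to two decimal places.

Working in km (1 km = 1000 m; k in km⁻¹ = k in m⁻¹ × 1000):
Porosity at depth: φ = 0.43·exp(−0.306×5.4) = 0.43×0.1916 = 0.0824
Bulk density: ρ_b = (1−φ)ρ_g + φ·ρ_f = 0.9176×2.64 + 0.0824×1.08
       = 2.423 + 0.089 = 2.511 g/cm³

2.51 g/cm³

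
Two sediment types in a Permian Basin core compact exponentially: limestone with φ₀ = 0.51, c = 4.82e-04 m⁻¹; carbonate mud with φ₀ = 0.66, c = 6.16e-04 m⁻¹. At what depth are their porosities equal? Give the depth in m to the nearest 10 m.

Working in km (1 km = 1000 m; c in km⁻¹ = c in m⁻¹ × 1000):
Set φ₀ₐ e^(−cₐz) = φ₀ᵦ e^(−cᵦz) ⇒ ln(φ₀ₐ/φ₀ᵦ) = (cₐ − cᵦ)·z
z = ln(0.51/0.66) / (0.482 − 0.616) = -0.2578 / -0.134 = 1.924 km

1920 m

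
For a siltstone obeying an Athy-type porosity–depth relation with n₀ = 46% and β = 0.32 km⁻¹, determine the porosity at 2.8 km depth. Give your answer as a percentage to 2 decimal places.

n = n₀·exp(−β·z) = 0.46 × exp(−0.32 × 2.8) = 0.46 × exp(−0.896)
  = 0.46 × 0.4082 = 0.1878

18.78%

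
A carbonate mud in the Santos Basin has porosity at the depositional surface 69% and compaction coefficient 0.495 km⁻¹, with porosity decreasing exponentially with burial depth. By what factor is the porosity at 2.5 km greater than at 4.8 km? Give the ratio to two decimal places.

n(d₁)/n(d₂) = e^(−c·d₁)/e^(−c·d₂) = e^{c(d₂−d₁)}
= exp(0.495 × 2.3) = exp(1.138) = 3.1221

3.12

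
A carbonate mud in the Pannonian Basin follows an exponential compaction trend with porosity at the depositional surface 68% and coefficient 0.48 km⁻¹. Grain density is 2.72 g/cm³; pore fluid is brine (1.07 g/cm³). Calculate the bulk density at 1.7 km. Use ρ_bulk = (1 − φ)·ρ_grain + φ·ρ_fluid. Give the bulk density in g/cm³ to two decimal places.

Porosity at depth: φ = 0.68·exp(−0.48×1.7) = 0.68×0.4422 = 0.3007
Bulk density: ρ_b = (1−φ)ρ_g + φ·ρ_f = 0.6993×2.72 + 0.3007×1.07
       = 1.902 + 0.322 = 2.224 g/cm³

2.22 g/cm³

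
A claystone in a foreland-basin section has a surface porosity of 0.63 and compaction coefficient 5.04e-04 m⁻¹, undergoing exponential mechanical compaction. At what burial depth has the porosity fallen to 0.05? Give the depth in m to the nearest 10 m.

Working in km (1 km = 1000 m; c in km⁻¹ = c in m⁻¹ × 1000):
Invert Athy's law: Z = ln(phi₀/phi) / c
Z = ln(0.63/0.05) / 0.504 = ln(12.6) / 0.504 = 2.5337 / 0.504 = 5.027 km

5030 m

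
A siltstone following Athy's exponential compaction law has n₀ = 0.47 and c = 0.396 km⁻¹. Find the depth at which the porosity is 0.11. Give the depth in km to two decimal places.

Invert Athy's law: Z = ln(n₀/n) / c
Z = ln(0.47/0.11) / 0.396 = ln(4.273) / 0.396 = 1.4523 / 0.396 = 3.667 km

3.67 km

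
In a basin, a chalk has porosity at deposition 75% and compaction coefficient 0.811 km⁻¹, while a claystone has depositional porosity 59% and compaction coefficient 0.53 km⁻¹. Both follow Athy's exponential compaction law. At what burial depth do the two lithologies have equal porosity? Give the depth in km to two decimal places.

0.85 km

Set phi₀ₐ e^(−kₐd) = phi₀ᵦ e^(−kᵦd) ⇒ ln(phi₀ₐ/phi₀ᵦ) = (kₐ − kᵦ)·d
d = ln(0.75/0.59) / (0.811 − 0.53) = 0.2400 / 0.281 = 0.854 km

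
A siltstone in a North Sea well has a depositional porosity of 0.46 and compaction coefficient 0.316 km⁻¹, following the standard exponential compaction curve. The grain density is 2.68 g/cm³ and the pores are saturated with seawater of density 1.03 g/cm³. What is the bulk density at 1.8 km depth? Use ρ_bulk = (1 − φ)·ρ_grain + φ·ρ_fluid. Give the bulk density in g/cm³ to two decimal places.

2.25 g/cm³

Porosity at depth: phi = 0.46·exp(−0.316×1.8) = 0.46×0.5662 = 0.2605
Bulk density: ρ_b = (1−phi)ρ_g + phi·ρ_f = 0.7395×2.68 + 0.2605×1.03
       = 1.982 + 0.268 = 2.250 g/cm³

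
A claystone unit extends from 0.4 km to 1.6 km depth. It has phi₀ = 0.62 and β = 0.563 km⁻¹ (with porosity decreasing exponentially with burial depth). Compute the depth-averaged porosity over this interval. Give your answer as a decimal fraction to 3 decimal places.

⟨phi⟩ = (1/(d₂−d₁)) ∫ phi₀ e^(−βd) dd = phi₀·(e^(−β·d₁) − e^(−β·d₂)) / (β·(d₂−d₁))
e^(−0.563×0.4) = 0.7984; e^(−0.563×1.6) = 0.4062
⟨phi⟩ = 0.62 × (0.7984 − 0.4062) / (0.563 × 1.2) = 0.62 × 0.5804 = 0.3598

0.360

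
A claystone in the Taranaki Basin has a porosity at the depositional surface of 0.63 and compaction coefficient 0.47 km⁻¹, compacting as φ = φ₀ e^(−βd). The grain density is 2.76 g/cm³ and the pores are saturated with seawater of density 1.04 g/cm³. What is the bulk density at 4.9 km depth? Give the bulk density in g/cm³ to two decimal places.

Porosity at depth: φ = 0.63·exp(−0.47×4.9) = 0.63×0.1000 = 0.0630
Bulk density: ρ_b = (1−φ)ρ_g + φ·ρ_f = 0.9370×2.76 + 0.0630×1.04
       = 2.586 + 0.065 = 2.652 g/cm³

2.65 g/cm³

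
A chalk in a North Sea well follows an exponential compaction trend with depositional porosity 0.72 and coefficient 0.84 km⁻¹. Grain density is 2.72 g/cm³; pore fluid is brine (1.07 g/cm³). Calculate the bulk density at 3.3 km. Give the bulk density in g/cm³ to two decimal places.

Porosity at depth: n = 0.72·exp(−0.84×3.3) = 0.72×0.0625 = 0.0450
Bulk density: ρ_b = (1−n)ρ_g + n·ρ_f = 0.9550×2.72 + 0.0450×1.07
       = 2.598 + 0.048 = 2.646 g/cm³

2.65 g/cm³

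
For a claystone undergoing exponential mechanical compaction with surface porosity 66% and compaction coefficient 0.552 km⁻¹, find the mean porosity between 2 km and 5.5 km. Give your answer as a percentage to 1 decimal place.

9.7%

⟨phi⟩ = (1/(Z₂−Z₁)) ∫ phi₀ e^(−cZ) dZ = phi₀·(e^(−c·Z₁) − e^(−c·Z₂)) / (c·(Z₂−Z₁))
e^(−0.552×2) = 0.3315; e^(−0.552×5.5) = 0.0480
⟨phi⟩ = 0.66 × (0.3315 − 0.0480) / (0.552 × 3.5) = 0.66 × 0.1467 = 0.0969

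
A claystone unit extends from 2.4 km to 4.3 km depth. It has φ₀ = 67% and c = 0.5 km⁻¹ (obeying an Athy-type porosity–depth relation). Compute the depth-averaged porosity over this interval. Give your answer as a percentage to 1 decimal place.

⟨φ⟩ = (1/(z₂−z₁)) ∫ φ₀ e^(−cz) dz = φ₀·(e^(−c·z₁) − e^(−c·z₂)) / (c·(z₂−z₁))
e^(−0.5×2.4) = 0.3012; e^(−0.5×4.3) = 0.1165
⟨φ⟩ = 0.67 × (0.3012 − 0.1165) / (0.5 × 1.9) = 0.67 × 0.1944 = 0.1303

13.0%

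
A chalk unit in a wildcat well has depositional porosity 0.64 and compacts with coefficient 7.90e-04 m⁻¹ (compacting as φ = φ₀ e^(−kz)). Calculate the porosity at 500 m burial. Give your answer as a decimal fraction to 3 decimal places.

0.431

Working in km (1 km = 1000 m; k in km⁻¹ = k in m⁻¹ × 1000):
φ = φ₀·exp(−k·z) = 0.64 × exp(−0.79 × 0.5) = 0.64 × exp(−0.395)
  = 0.64 × 0.6737 = 0.4312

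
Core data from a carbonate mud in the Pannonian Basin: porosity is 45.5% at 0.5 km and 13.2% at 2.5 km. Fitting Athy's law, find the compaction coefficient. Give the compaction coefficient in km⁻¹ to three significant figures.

Athy: φ(Z) = φ₀ e^(−cZ) ⇒ φ₁/φ₂ = e^{c(Z₂−Z₁)} ⇒ c = ln(φ₁/φ₂)/(Z₂−Z₁)
c = ln(0.455/0.132) / (2.5 − 0.5) = ln(3.447) / 2 = 1.2375 / 2 = 0.6187 km⁻¹

0.619 km⁻¹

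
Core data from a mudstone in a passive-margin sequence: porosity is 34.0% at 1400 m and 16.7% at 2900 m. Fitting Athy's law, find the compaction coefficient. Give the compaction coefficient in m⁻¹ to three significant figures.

0.000474 m⁻¹

Working in km (1 km = 1000 m; β in km⁻¹ = β in m⁻¹ × 1000):
Athy: n(z) = n₀ e^(−βz) ⇒ n₁/n₂ = e^{β(z₂−z₁)} ⇒ β = ln(n₁/n₂)/(z₂−z₁)
β = ln(0.34/0.167) / (2.9 − 1.4) = ln(2.036) / 1.5 = 0.7110 / 1.5 = 0.474 km⁻¹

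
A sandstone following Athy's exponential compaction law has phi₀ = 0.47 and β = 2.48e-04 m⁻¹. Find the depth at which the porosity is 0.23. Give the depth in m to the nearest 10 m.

Working in km (1 km = 1000 m; β in km⁻¹ = β in m⁻¹ × 1000):
Invert Athy's law: d = ln(phi₀/phi) / β
d = ln(0.47/0.23) / 0.248 = ln(2.043) / 0.248 = 0.7147 / 0.248 = 2.882 km

2880 m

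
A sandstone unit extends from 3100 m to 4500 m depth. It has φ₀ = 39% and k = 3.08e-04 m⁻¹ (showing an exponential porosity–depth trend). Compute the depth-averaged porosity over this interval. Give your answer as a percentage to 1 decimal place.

Working in km (1 km = 1000 m; k in km⁻¹ = k in m⁻¹ × 1000):
⟨φ⟩ = (1/(Z₂−Z₁)) ∫ φ₀ e^(−kZ) dZ = φ₀·(e^(−k·Z₁) − e^(−k·Z₂)) / (k·(Z₂−Z₁))
e^(−0.308×3.1) = 0.3849; e^(−0.308×4.5) = 0.2501
⟨φ⟩ = 0.39 × (0.3849 − 0.2501) / (0.308 × 1.4) = 0.39 × 0.3127 = 0.1219

12.2%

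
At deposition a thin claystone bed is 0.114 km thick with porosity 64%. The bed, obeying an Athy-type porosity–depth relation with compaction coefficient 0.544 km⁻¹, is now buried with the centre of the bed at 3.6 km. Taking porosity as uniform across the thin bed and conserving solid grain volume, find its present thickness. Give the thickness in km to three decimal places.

0.045 km

Porosity at 3.6 km: n = 0.64·exp(−0.544×3.6) = 0.0903
Solid-volume conservation: h(1−n) = h₀(1−n₀) ⇒ h = h₀·(1−n₀)/(1−n)
h = 0.114 × (1 − 0.64)/(1 − 0.0903) = 0.114 × 0.3957 = 0.0451 km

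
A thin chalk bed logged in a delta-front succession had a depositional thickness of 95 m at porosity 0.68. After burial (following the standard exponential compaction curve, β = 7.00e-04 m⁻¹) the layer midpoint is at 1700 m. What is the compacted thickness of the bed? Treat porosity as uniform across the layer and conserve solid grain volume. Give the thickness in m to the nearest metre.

Working in km (1 km = 1000 m; β in km⁻¹ = β in m⁻¹ × 1000):
Porosity at 1.7 km: n = 0.68·exp(−0.7×1.7) = 0.2069
Solid-volume conservation: h(1−n) = h₀(1−n₀) ⇒ h = h₀·(1−n₀)/(1−n)
h = 0.095 × (1 − 0.68)/(1 − 0.2069) = 0.095 × 0.4035 = 0.0383 km

38 m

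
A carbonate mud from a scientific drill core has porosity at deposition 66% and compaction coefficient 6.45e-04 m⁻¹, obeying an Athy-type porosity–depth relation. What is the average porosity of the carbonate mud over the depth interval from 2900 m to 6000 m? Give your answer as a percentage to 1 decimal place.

Working in km (1 km = 1000 m; k in km⁻¹ = k in m⁻¹ × 1000):
⟨phi⟩ = (1/(z₂−z₁)) ∫ phi₀ e^(−kz) dz = phi₀·(e^(−k·z₁) − e^(−k·z₂)) / (k·(z₂−z₁))
e^(−0.645×2.9) = 0.1540; e^(−0.645×6) = 0.0209
⟨phi⟩ = 0.66 × (0.1540 − 0.0209) / (0.645 × 3.1) = 0.66 × 0.0666 = 0.0440

4.4%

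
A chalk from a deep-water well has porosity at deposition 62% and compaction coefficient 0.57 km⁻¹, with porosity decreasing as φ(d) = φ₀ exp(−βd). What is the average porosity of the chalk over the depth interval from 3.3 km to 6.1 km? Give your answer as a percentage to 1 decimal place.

⟨φ⟩ = (1/(d₂−d₁)) ∫ φ₀ e^(−βd) dd = φ₀·(e^(−β·d₁) − e^(−β·d₂)) / (β·(d₂−d₁))
e^(−0.57×3.3) = 0.1524; e^(−0.57×6.1) = 0.0309
⟨φ⟩ = 0.62 × (0.1524 − 0.0309) / (0.57 × 2.8) = 0.62 × 0.0762 = 0.0472

4.7%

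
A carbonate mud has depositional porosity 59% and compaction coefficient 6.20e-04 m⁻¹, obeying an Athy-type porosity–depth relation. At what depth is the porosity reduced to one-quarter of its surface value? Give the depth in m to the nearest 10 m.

2240 m

Working in km (1 km = 1000 m; k in km⁻¹ = k in m⁻¹ × 1000):
φ/φ₀ = 1/4 ⇒ exp(−k·Z) = 1/4 ⇒ Z = ln(4) / k
Z = 1.3863 / 0.62 = 2.236 km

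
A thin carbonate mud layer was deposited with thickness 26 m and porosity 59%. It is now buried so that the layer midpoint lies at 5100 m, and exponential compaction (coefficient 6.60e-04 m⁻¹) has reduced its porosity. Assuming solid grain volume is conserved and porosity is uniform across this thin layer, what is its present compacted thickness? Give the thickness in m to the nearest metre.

Working in km (1 km = 1000 m; β in km⁻¹ = β in m⁻¹ × 1000):
Porosity at 5.1 km: φ = 0.59·exp(−0.66×5.1) = 0.0204
Solid-volume conservation: h(1−φ) = h₀(1−φ₀) ⇒ h = h₀·(1−φ₀)/(1−φ)
h = 0.026 × (1 − 0.59)/(1 − 0.0204) = 0.026 × 0.4185 = 0.0109 km

11 m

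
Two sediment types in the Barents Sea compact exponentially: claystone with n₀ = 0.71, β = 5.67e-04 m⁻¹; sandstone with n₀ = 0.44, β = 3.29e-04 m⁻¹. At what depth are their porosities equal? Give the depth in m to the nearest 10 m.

Working in km (1 km = 1000 m; β in km⁻¹ = β in m⁻¹ × 1000):
Set n₀ₐ e^(−βₐd) = n₀ᵦ e^(−βᵦd) ⇒ ln(n₀ₐ/n₀ᵦ) = (βₐ − βᵦ)·d
d = ln(0.71/0.44) / (0.567 − 0.329) = 0.4785 / 0.238 = 2.010 km

2010 m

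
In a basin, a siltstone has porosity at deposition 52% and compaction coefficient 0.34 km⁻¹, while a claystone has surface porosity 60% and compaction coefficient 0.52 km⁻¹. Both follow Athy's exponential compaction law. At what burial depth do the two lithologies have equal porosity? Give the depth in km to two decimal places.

Set phi₀ₐ e^(−cₐd) = phi₀ᵦ e^(−cᵦd) ⇒ ln(phi₀ₐ/phi₀ᵦ) = (cₐ − cᵦ)·d
d = ln(0.52/0.6) / (0.34 − 0.52) = -0.1431 / -0.18 = 0.795 km

0.80 km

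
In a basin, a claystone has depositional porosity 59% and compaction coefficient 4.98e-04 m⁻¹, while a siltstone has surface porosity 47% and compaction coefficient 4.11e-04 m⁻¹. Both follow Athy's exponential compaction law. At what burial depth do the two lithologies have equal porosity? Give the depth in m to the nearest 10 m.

2610 m

Working in km (1 km = 1000 m; k in km⁻¹ = k in m⁻¹ × 1000):
Set φ₀ₐ e^(−kₐd) = φ₀ᵦ e^(−kᵦd) ⇒ ln(φ₀ₐ/φ₀ᵦ) = (kₐ − kᵦ)·d
d = ln(0.59/0.47) / (0.498 − 0.411) = 0.2274 / 0.087 = 2.614 km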